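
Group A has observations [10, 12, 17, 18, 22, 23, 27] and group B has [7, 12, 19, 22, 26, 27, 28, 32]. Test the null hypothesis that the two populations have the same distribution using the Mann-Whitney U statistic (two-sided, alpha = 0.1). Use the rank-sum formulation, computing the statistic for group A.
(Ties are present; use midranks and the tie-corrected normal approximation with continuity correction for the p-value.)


Step 1: Combine and sort all 15 observations; assign midranks.
sorted (value, group): (7,Y), (10,X), (12,X), (12,Y), (17,X), (18,X), (19,Y), (22,X), (22,Y), (23,X), (26,Y), (27,X), (27,Y), (28,Y), (32,Y)
ranks: 7->1, 10->2, 12->3.5, 12->3.5, 17->5, 18->6, 19->7, 22->8.5, 22->8.5, 23->10, 26->11, 27->12.5, 27->12.5, 28->14, 32->15
Step 2: Rank sum for X: R1 = 2 + 3.5 + 5 + 6 + 8.5 + 10 + 12.5 = 47.5.
Step 3: U_X = R1 - n1(n1+1)/2 = 47.5 - 7*8/2 = 47.5 - 28 = 19.5.
       U_Y = n1*n2 - U_X = 56 - 19.5 = 36.5.
Step 4: Ties are present, so use the tie-corrected normal approximation (with continuity correction) for the p-value.
Step 5: p-value = 0.353247; compare to alpha = 0.1. fail to reject H0.

U_X = 19.5, p = 0.353247, fail to reject H0 at alpha = 0.1.


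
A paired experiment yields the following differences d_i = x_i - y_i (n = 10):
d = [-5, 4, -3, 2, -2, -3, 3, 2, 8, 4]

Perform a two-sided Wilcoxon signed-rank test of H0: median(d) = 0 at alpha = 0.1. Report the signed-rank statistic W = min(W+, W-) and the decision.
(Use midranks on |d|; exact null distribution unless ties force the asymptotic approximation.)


Step 1: Drop any zero differences (none here) and take |d_i|.
|d| = [5, 4, 3, 2, 2, 3, 3, 2, 8, 4]
Step 2: Midrank |d_i| (ties get averaged ranks).
ranks: |5|->9, |4|->7.5, |3|->5, |2|->2, |2|->2, |3|->5, |3|->5, |2|->2, |8|->10, |4|->7.5
Step 3: Attach original signs; sum ranks with positive sign and with negative sign.
W+ = 7.5 + 2 + 5 + 2 + 10 + 7.5 = 34
W- = 9 + 5 + 2 + 5 = 21
(Check: W+ + W- = 55 should equal n(n+1)/2 = 55.)
Step 4: Test statistic W = min(W+, W-) = 21.
Step 5: Ties in |d|, so use the tie-corrected normal approximation.
        E[W] = n(n+1)/4 = 10*11/4 = 27.5.
        Tie groups: |d|=2 (t=3), |d|=3 (t=3), |d|=4 (t=2); sum(t^3 - t) = 54.
        Var[W] = n(n+1)(2n+1)/24 - sum(t^3-t)/48 = 2310/24 - 54/48 = 95.125.
        z = (W - E[W]) / sqrt(Var[W]) = (21 - 27.5) / 9.7532 = -0.6664.
        Two-sided p = 2*Phi(z) = 0.505125.
Step 6: alpha = 0.1. fail to reject H0.

W+ = 34, W- = 21, W = min = 21, p = 0.505125, fail to reject H0.


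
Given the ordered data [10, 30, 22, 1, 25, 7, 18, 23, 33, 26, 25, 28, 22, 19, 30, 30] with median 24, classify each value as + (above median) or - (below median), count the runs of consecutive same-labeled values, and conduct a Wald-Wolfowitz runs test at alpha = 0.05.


Step 1: Compute median = 24; label A = above, B = below.
Labels in order: BABBABBBAAAABBAA  (n_A = 8, n_B = 8)
Step 2: Count runs R = 8.
Step 3: Under H0 (random ordering), E[R] = 2*n_A*n_B/(n_A+n_B) + 1 = 2*8*8/16 + 1 = 9.0000.
        Var[R] = 2*n_A*n_B*(2*n_A*n_B - n_A - n_B) / ((n_A+n_B)^2 * (n_A+n_B-1)) = 14336/3840 = 3.7333.
        SD[R] = 1.9322.
Step 4: Continuity-corrected z = (R + 0.5 - E[R]) / SD[R] = (8 + 0.5 - 9.0000) / 1.9322 = -0.2588.
Step 5: Two-sided p-value via normal approximation = 2*(1 - Phi(|z|)) = 0.795809.
Step 6: alpha = 0.05. fail to reject H0.

R = 8, z = -0.2588, p = 0.795809, fail to reject H0.


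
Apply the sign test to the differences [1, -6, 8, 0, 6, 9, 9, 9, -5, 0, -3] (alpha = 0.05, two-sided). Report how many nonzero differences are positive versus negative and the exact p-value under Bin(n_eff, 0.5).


Step 1: Discard zero differences. Original n = 11; n_eff = number of nonzero differences = 9.
Nonzero differences (with sign): +1, -6, +8, +6, +9, +9, +9, -5, -3
Step 2: Count signs: positive = 6, negative = 3.
Step 3: Under H0: P(positive) = 0.5, so the number of positives S ~ Bin(9, 0.5).
Step 4: Two-sided exact p-value = sum of Bin(9,0.5) probabilities at or below the observed probability = 0.507812.
Step 5: alpha = 0.05. fail to reject H0.

n_eff = 9, pos = 6, neg = 3, p = 0.507812, fail to reject H0.


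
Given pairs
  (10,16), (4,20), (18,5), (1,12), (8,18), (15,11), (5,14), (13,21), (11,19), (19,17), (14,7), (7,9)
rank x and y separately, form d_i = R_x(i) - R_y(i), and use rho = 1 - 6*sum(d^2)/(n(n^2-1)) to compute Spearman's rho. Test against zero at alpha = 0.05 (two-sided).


Step 1: Rank x and y separately (midranks; no ties here).
rank(x): 10->6, 4->2, 18->11, 1->1, 8->5, 15->10, 5->3, 13->8, 11->7, 19->12, 14->9, 7->4
rank(y): 16->7, 20->11, 5->1, 12->5, 18->9, 11->4, 14->6, 21->12, 19->10, 17->8, 7->2, 9->3
Step 2: d_i = R_x(i) - R_y(i); compute d_i^2.
  (6-7)^2=1, (2-11)^2=81, (11-1)^2=100, (1-5)^2=16, (5-9)^2=16, (10-4)^2=36, (3-6)^2=9, (8-12)^2=16, (7-10)^2=9, (12-8)^2=16, (9-2)^2=49, (4-3)^2=1
sum(d^2) = 350.
Step 3: rho = 1 - 6*350 / (12*(12^2 - 1)) = 1 - 2100/1716 = -0.223776.
Step 4: Under H0, t = rho * sqrt((n-2)/(1-rho^2)) = -0.7261 ~ t(10).
Step 5: Two-sided p-value from the t-distribution with 10 df = 0.484452.
Step 6: alpha = 0.05. fail to reject H0.

rho = -0.2238, p = 0.484452, fail to reject H0 at alpha = 0.05.


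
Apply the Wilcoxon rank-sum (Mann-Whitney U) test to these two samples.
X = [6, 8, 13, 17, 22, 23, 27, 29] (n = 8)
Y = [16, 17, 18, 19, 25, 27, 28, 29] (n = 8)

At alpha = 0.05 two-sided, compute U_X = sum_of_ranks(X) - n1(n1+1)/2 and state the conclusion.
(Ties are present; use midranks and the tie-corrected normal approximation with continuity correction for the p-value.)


Step 1: Combine and sort all 16 observations; assign midranks.
sorted (value, group): (6,X), (8,X), (13,X), (16,Y), (17,X), (17,Y), (18,Y), (19,Y), (22,X), (23,X), (25,Y), (27,X), (27,Y), (28,Y), (29,X), (29,Y)
ranks: 6->1, 8->2, 13->3, 16->4, 17->5.5, 17->5.5, 18->7, 19->8, 22->9, 23->10, 25->11, 27->12.5, 27->12.5, 28->14, 29->15.5, 29->15.5
Step 2: Rank sum for X: R1 = 1 + 2 + 3 + 5.5 + 9 + 10 + 12.5 + 15.5 = 58.5.
Step 3: U_X = R1 - n1(n1+1)/2 = 58.5 - 8*9/2 = 58.5 - 36 = 22.5.
       U_Y = n1*n2 - U_X = 64 - 22.5 = 41.5.
Step 4: Ties are present, so use the tie-corrected normal approximation (with continuity correction) for the p-value.
Step 5: p-value = 0.343496; compare to alpha = 0.05. fail to reject H0.

U_X = 22.5, p = 0.343496, fail to reject H0 at alpha = 0.05.


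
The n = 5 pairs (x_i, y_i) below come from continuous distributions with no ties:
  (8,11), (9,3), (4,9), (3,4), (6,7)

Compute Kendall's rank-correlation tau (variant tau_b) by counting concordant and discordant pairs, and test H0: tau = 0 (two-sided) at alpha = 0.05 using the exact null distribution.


Step 1: Enumerate the 10 unordered pairs (i,j) with i<j and classify each by sign(x_j-x_i) * sign(y_j-y_i).
  (1,2):dx=+1,dy=-8->D; (1,3):dx=-4,dy=-2->C; (1,4):dx=-5,dy=-7->C; (1,5):dx=-2,dy=-4->C
  (2,3):dx=-5,dy=+6->D; (2,4):dx=-6,dy=+1->D; (2,5):dx=-3,dy=+4->D; (3,4):dx=-1,dy=-5->C
  (3,5):dx=+2,dy=-2->D; (4,5):dx=+3,dy=+3->C
Step 2: C = 5, D = 5, total pairs = 10.
Step 3: tau = (C - D)/(n(n-1)/2) = (5 - 5)/10 = 0.000000.
Step 4: Exact two-sided p-value (enumerate n! = 120 permutations of y under H0): p = 1.000000.
Step 5: alpha = 0.05. fail to reject H0.

tau_b = 0.0000 (C=5, D=5), p = 1.000000, fail to reject H0.


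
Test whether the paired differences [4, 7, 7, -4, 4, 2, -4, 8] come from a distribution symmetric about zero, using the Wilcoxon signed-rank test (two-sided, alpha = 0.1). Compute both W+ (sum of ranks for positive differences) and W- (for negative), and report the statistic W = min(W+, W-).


Step 1: Drop any zero differences (none here) and take |d_i|.
|d| = [4, 7, 7, 4, 4, 2, 4, 8]
Step 2: Midrank |d_i| (ties get averaged ranks).
ranks: |4|->3.5, |7|->6.5, |7|->6.5, |4|->3.5, |4|->3.5, |2|->1, |4|->3.5, |8|->8
Step 3: Attach original signs; sum ranks with positive sign and with negative sign.
W+ = 3.5 + 6.5 + 6.5 + 3.5 + 1 + 8 = 29
W- = 3.5 + 3.5 = 7
(Check: W+ + W- = 36 should equal n(n+1)/2 = 36.)
Step 4: Test statistic W = min(W+, W-) = 7.
Step 5: Ties in |d|, so use the tie-corrected normal approximation.
        E[W] = n(n+1)/4 = 8*9/4 = 18.
        Tie groups: |d|=4 (t=4), |d|=7 (t=2); sum(t^3 - t) = 66.
        Var[W] = n(n+1)(2n+1)/24 - sum(t^3-t)/48 = 1224/24 - 66/48 = 49.625.
        z = (W - E[W]) / sqrt(Var[W]) = (7 - 18) / 7.0445 = -1.5615.
        Two-sided p = 2*Phi(z) = 0.118405.
Step 6: alpha = 0.1. fail to reject H0.

W+ = 29, W- = 7, W = min = 7, p = 0.118405, fail to reject H0.


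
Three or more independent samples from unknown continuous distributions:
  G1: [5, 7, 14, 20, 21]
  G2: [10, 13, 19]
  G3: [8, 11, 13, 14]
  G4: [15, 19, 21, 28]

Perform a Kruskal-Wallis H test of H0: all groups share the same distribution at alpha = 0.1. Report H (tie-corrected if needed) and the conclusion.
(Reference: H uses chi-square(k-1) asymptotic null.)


Step 1: Combine all N = 16 observations and assign midranks.
sorted (value, group, rank): (5,G1,1), (7,G1,2), (8,G3,3), (10,G2,4), (11,G3,5), (13,G2,6.5), (13,G3,6.5), (14,G1,8.5), (14,G3,8.5), (15,G4,10), (19,G2,11.5), (19,G4,11.5), (20,G1,13), (21,G1,14.5), (21,G4,14.5), (28,G4,16)
Step 2: Sum ranks within each group.
R_1 = 39 (n_1 = 5)
R_2 = 22 (n_2 = 3)
R_3 = 23 (n_3 = 4)
R_4 = 52 (n_4 = 4)
Step 3: H = 12/(N(N+1)) * sum(R_i^2/n_i) - 3(N+1)
     = 12/(16*17) * (39^2/5 + 22^2/3 + 23^2/4 + 52^2/4) - 3*17
     = 0.044118 * 1273.78 - 51
     = 5.196324.
Step 4: Ties present; correction factor C = 1 - 24/(16^3 - 16) = 0.994118. Corrected H = 5.196324 / 0.994118 = 5.227071.
Step 5: Under H0, H ~ chi^2(3); p-value = 0.155905.
Step 6: alpha = 0.1. fail to reject H0.

H = 5.2271, df = 3, p = 0.155905, fail to reject H0.


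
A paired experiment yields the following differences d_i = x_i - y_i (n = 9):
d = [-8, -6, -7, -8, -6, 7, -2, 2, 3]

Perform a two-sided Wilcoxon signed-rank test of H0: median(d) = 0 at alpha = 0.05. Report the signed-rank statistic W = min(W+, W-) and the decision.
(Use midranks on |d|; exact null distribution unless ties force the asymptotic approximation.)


Step 1: Drop any zero differences (none here) and take |d_i|.
|d| = [8, 6, 7, 8, 6, 7, 2, 2, 3]
Step 2: Midrank |d_i| (ties get averaged ranks).
ranks: |8|->8.5, |6|->4.5, |7|->6.5, |8|->8.5, |6|->4.5, |7|->6.5, |2|->1.5, |2|->1.5, |3|->3
Step 3: Attach original signs; sum ranks with positive sign and with negative sign.
W+ = 6.5 + 1.5 + 3 = 11
W- = 8.5 + 4.5 + 6.5 + 8.5 + 4.5 + 1.5 = 34
(Check: W+ + W- = 45 should equal n(n+1)/2 = 45.)
Step 4: Test statistic W = min(W+, W-) = 11.
Step 5: Ties in |d|, so use the tie-corrected normal approximation.
        E[W] = n(n+1)/4 = 9*10/4 = 22.5.
        Tie groups: |d|=2 (t=2), |d|=6 (t=2), |d|=7 (t=2), |d|=8 (t=2); sum(t^3 - t) = 24.
        Var[W] = n(n+1)(2n+1)/24 - sum(t^3-t)/48 = 1710/24 - 24/48 = 70.75.
        z = (W - E[W]) / sqrt(Var[W]) = (11 - 22.5) / 8.4113 = -1.3672.
        Two-sided p = 2*Phi(z) = 0.171560.
Step 6: alpha = 0.05. fail to reject H0.

W+ = 11, W- = 34, W = min = 11, p = 0.171560, fail to reject H0.


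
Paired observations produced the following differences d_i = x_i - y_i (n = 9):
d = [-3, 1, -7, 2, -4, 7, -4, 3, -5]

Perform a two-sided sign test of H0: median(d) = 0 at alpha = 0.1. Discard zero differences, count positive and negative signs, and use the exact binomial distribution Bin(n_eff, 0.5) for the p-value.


Step 1: Discard zero differences. Original n = 9; n_eff = number of nonzero differences = 9.
Nonzero differences (with sign): -3, +1, -7, +2, -4, +7, -4, +3, -5
Step 2: Count signs: positive = 4, negative = 5.
Step 3: Under H0: P(positive) = 0.5, so the number of positives S ~ Bin(9, 0.5).
Step 4: Two-sided exact p-value = sum of Bin(9,0.5) probabilities at or below the observed probability = 1.000000.
Step 5: alpha = 0.1. fail to reject H0.

n_eff = 9, pos = 4, neg = 5, p = 1.000000, fail to reject H0.


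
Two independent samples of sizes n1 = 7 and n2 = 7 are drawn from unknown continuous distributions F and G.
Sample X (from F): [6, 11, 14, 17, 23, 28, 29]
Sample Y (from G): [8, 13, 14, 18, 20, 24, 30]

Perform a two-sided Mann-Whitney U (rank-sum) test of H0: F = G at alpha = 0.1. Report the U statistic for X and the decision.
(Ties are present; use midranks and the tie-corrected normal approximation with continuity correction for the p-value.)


Step 1: Combine and sort all 14 observations; assign midranks.
sorted (value, group): (6,X), (8,Y), (11,X), (13,Y), (14,X), (14,Y), (17,X), (18,Y), (20,Y), (23,X), (24,Y), (28,X), (29,X), (30,Y)
ranks: 6->1, 8->2, 11->3, 13->4, 14->5.5, 14->5.5, 17->7, 18->8, 20->9, 23->10, 24->11, 28->12, 29->13, 30->14
Step 2: Rank sum for X: R1 = 1 + 3 + 5.5 + 7 + 10 + 12 + 13 = 51.5.
Step 3: U_X = R1 - n1(n1+1)/2 = 51.5 - 7*8/2 = 51.5 - 28 = 23.5.
       U_Y = n1*n2 - U_X = 49 - 23.5 = 25.5.
Step 4: Ties are present, so use the tie-corrected normal approximation (with continuity correction) for the p-value.
Step 5: p-value = 0.949004; compare to alpha = 0.1. fail to reject H0.

U_X = 23.5, p = 0.949004, fail to reject H0 at alpha = 0.1.


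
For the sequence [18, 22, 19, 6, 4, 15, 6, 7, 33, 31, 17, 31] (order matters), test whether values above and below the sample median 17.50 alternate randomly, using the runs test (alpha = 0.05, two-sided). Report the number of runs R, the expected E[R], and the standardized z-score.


Step 1: Compute median = 17.50; label A = above, B = below.
Labels in order: AAABBBBBAABA  (n_A = 6, n_B = 6)
Step 2: Count runs R = 5.
Step 3: Under H0 (random ordering), E[R] = 2*n_A*n_B/(n_A+n_B) + 1 = 2*6*6/12 + 1 = 7.0000.
        Var[R] = 2*n_A*n_B*(2*n_A*n_B - n_A - n_B) / ((n_A+n_B)^2 * (n_A+n_B-1)) = 4320/1584 = 2.7273.
        SD[R] = 1.6514.
Step 4: Continuity-corrected z = (R + 0.5 - E[R]) / SD[R] = (5 + 0.5 - 7.0000) / 1.6514 = -0.9083.
Step 5: Two-sided p-value via normal approximation = 2*(1 - Phi(|z|)) = 0.363722.
Step 6: alpha = 0.05. fail to reject H0.

R = 5, z = -0.9083, p = 0.363722, fail to reject H0.


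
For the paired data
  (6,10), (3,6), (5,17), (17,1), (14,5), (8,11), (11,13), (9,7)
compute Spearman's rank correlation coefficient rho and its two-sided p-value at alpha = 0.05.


Step 1: Rank x and y separately (midranks; no ties here).
rank(x): 6->3, 3->1, 5->2, 17->8, 14->7, 8->4, 11->6, 9->5
rank(y): 10->5, 6->3, 17->8, 1->1, 5->2, 11->6, 13->7, 7->4
Step 2: d_i = R_x(i) - R_y(i); compute d_i^2.
  (3-5)^2=4, (1-3)^2=4, (2-8)^2=36, (8-1)^2=49, (7-2)^2=25, (4-6)^2=4, (6-7)^2=1, (5-4)^2=1
sum(d^2) = 124.
Step 3: rho = 1 - 6*124 / (8*(8^2 - 1)) = 1 - 744/504 = -0.476190.
Step 4: Under H0, t = rho * sqrt((n-2)/(1-rho^2)) = -1.3265 ~ t(6).
Step 5: Two-sided p-value from the t-distribution with 6 df = 0.232936.
Step 6: alpha = 0.05. fail to reject H0.

rho = -0.4762, p = 0.232936, fail to reject H0 at alpha = 0.05.


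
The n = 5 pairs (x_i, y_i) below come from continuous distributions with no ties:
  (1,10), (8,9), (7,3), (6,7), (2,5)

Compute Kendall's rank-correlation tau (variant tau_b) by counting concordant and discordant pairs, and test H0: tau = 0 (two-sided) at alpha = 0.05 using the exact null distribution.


Step 1: Enumerate the 10 unordered pairs (i,j) with i<j and classify each by sign(x_j-x_i) * sign(y_j-y_i).
  (1,2):dx=+7,dy=-1->D; (1,3):dx=+6,dy=-7->D; (1,4):dx=+5,dy=-3->D; (1,5):dx=+1,dy=-5->D
  (2,3):dx=-1,dy=-6->C; (2,4):dx=-2,dy=-2->C; (2,5):dx=-6,dy=-4->C; (3,4):dx=-1,dy=+4->D
  (3,5):dx=-5,dy=+2->D; (4,5):dx=-4,dy=-2->C
Step 2: C = 4, D = 6, total pairs = 10.
Step 3: tau = (C - D)/(n(n-1)/2) = (4 - 6)/10 = -0.200000.
Step 4: Exact two-sided p-value (enumerate n! = 120 permutations of y under H0): p = 0.816667.
Step 5: alpha = 0.05. fail to reject H0.

tau_b = -0.2000 (C=4, D=6), p = 0.816667, fail to reject H0.


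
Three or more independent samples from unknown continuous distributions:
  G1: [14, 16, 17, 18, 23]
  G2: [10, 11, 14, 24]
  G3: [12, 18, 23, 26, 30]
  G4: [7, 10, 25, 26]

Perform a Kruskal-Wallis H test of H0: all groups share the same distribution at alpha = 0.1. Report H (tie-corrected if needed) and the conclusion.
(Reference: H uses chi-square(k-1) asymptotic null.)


Step 1: Combine all N = 18 observations and assign midranks.
sorted (value, group, rank): (7,G4,1), (10,G2,2.5), (10,G4,2.5), (11,G2,4), (12,G3,5), (14,G1,6.5), (14,G2,6.5), (16,G1,8), (17,G1,9), (18,G1,10.5), (18,G3,10.5), (23,G1,12.5), (23,G3,12.5), (24,G2,14), (25,G4,15), (26,G3,16.5), (26,G4,16.5), (30,G3,18)
Step 2: Sum ranks within each group.
R_1 = 46.5 (n_1 = 5)
R_2 = 27 (n_2 = 4)
R_3 = 62.5 (n_3 = 5)
R_4 = 35 (n_4 = 4)
Step 3: H = 12/(N(N+1)) * sum(R_i^2/n_i) - 3(N+1)
     = 12/(18*19) * (46.5^2/5 + 27^2/4 + 62.5^2/5 + 35^2/4) - 3*19
     = 0.035088 * 1702.2 - 57
     = 2.726316.
Step 4: Ties present; correction factor C = 1 - 30/(18^3 - 18) = 0.994840. Corrected H = 2.726316 / 0.994840 = 2.740456.
Step 5: Under H0, H ~ chi^2(3); p-value = 0.433396.
Step 6: alpha = 0.1. fail to reject H0.

H = 2.7405, df = 3, p = 0.433396, fail to reject H0.


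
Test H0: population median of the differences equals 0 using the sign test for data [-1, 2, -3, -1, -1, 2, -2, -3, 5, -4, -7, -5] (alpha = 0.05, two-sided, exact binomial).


Step 1: Discard zero differences. Original n = 12; n_eff = number of nonzero differences = 12.
Nonzero differences (with sign): -1, +2, -3, -1, -1, +2, -2, -3, +5, -4, -7, -5
Step 2: Count signs: positive = 3, negative = 9.
Step 3: Under H0: P(positive) = 0.5, so the number of positives S ~ Bin(12, 0.5).
Step 4: Two-sided exact p-value = sum of Bin(12,0.5) probabilities at or below the observed probability = 0.145996.
Step 5: alpha = 0.05. fail to reject H0.

n_eff = 12, pos = 3, neg = 9, p = 0.145996, fail to reject H0.


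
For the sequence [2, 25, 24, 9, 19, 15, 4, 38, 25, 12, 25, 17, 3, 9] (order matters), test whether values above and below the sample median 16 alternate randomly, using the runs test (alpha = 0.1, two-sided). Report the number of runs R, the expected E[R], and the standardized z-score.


Step 1: Compute median = 16; label A = above, B = below.
Labels in order: BAABABBAABAABB  (n_A = 7, n_B = 7)
Step 2: Count runs R = 9.
Step 3: Under H0 (random ordering), E[R] = 2*n_A*n_B/(n_A+n_B) + 1 = 2*7*7/14 + 1 = 8.0000.
        Var[R] = 2*n_A*n_B*(2*n_A*n_B - n_A - n_B) / ((n_A+n_B)^2 * (n_A+n_B-1)) = 8232/2548 = 3.2308.
        SD[R] = 1.7974.
Step 4: Continuity-corrected z = (R - 0.5 - E[R]) / SD[R] = (9 - 0.5 - 8.0000) / 1.7974 = 0.2782.
Step 5: Two-sided p-value via normal approximation = 2*(1 - Phi(|z|)) = 0.780879.
Step 6: alpha = 0.1. fail to reject H0.

R = 9, z = 0.2782, p = 0.780879, fail to reject H0.


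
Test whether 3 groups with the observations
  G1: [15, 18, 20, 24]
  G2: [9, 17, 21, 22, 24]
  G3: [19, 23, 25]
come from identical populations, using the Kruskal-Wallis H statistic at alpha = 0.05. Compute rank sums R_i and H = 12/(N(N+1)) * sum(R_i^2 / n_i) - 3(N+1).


Step 1: Combine all N = 12 observations and assign midranks.
sorted (value, group, rank): (9,G2,1), (15,G1,2), (17,G2,3), (18,G1,4), (19,G3,5), (20,G1,6), (21,G2,7), (22,G2,8), (23,G3,9), (24,G1,10.5), (24,G2,10.5), (25,G3,12)
Step 2: Sum ranks within each group.
R_1 = 22.5 (n_1 = 4)
R_2 = 29.5 (n_2 = 5)
R_3 = 26 (n_3 = 3)
Step 3: H = 12/(N(N+1)) * sum(R_i^2/n_i) - 3(N+1)
     = 12/(12*13) * (22.5^2/4 + 29.5^2/5 + 26^2/3) - 3*13
     = 0.076923 * 525.946 - 39
     = 1.457372.
Step 4: Ties present; correction factor C = 1 - 6/(12^3 - 12) = 0.996503. Corrected H = 1.457372 / 0.996503 = 1.462485.
Step 5: Under H0, H ~ chi^2(2); p-value = 0.481310.
Step 6: alpha = 0.05. fail to reject H0.

H = 1.4625, df = 2, p = 0.481310, fail to reject H0.


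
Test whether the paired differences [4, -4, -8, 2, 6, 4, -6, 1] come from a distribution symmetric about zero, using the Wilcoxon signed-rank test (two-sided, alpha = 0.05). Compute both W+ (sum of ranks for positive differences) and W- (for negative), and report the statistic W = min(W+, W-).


Step 1: Drop any zero differences (none here) and take |d_i|.
|d| = [4, 4, 8, 2, 6, 4, 6, 1]
Step 2: Midrank |d_i| (ties get averaged ranks).
ranks: |4|->4, |4|->4, |8|->8, |2|->2, |6|->6.5, |4|->4, |6|->6.5, |1|->1
Step 3: Attach original signs; sum ranks with positive sign and with negative sign.
W+ = 4 + 2 + 6.5 + 4 + 1 = 17.5
W- = 4 + 8 + 6.5 = 18.5
(Check: W+ + W- = 36 should equal n(n+1)/2 = 36.)
Step 4: Test statistic W = min(W+, W-) = 17.5.
Step 5: Ties in |d|, so use the tie-corrected normal approximation.
        E[W] = n(n+1)/4 = 8*9/4 = 18.
        Tie groups: |d|=4 (t=3), |d|=6 (t=2); sum(t^3 - t) = 30.
        Var[W] = n(n+1)(2n+1)/24 - sum(t^3-t)/48 = 1224/24 - 30/48 = 50.375.
        z = (W - E[W]) / sqrt(Var[W]) = (17.5 - 18) / 7.0975 = -0.0704.
        Two-sided p = 2*Phi(z) = 0.943838.
Step 6: alpha = 0.05. fail to reject H0.

W+ = 17.5, W- = 18.5, W = min = 17.5, p = 0.943838, fail to reject H0.


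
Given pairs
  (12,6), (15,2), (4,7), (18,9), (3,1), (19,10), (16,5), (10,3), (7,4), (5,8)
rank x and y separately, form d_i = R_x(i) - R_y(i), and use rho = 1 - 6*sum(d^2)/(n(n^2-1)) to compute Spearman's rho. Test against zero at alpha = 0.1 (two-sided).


Step 1: Rank x and y separately (midranks; no ties here).
rank(x): 12->6, 15->7, 4->2, 18->9, 3->1, 19->10, 16->8, 10->5, 7->4, 5->3
rank(y): 6->6, 2->2, 7->7, 9->9, 1->1, 10->10, 5->5, 3->3, 4->4, 8->8
Step 2: d_i = R_x(i) - R_y(i); compute d_i^2.
  (6-6)^2=0, (7-2)^2=25, (2-7)^2=25, (9-9)^2=0, (1-1)^2=0, (10-10)^2=0, (8-5)^2=9, (5-3)^2=4, (4-4)^2=0, (3-8)^2=25
sum(d^2) = 88.
Step 3: rho = 1 - 6*88 / (10*(10^2 - 1)) = 1 - 528/990 = 0.466667.
Step 4: Under H0, t = rho * sqrt((n-2)/(1-rho^2)) = 1.4924 ~ t(8).
Step 5: Two-sided p-value from the t-distribution with 8 df = 0.173939.
Step 6: alpha = 0.1. fail to reject H0.

rho = 0.4667, p = 0.173939, fail to reject H0 at alpha = 0.1.


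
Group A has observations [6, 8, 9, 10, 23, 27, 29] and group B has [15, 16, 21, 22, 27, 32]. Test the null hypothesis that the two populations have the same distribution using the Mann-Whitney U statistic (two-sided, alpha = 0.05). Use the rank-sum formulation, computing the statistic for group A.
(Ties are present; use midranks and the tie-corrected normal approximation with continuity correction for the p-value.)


Step 1: Combine and sort all 13 observations; assign midranks.
sorted (value, group): (6,X), (8,X), (9,X), (10,X), (15,Y), (16,Y), (21,Y), (22,Y), (23,X), (27,X), (27,Y), (29,X), (32,Y)
ranks: 6->1, 8->2, 9->3, 10->4, 15->5, 16->6, 21->7, 22->8, 23->9, 27->10.5, 27->10.5, 29->12, 32->13
Step 2: Rank sum for X: R1 = 1 + 2 + 3 + 4 + 9 + 10.5 + 12 = 41.5.
Step 3: U_X = R1 - n1(n1+1)/2 = 41.5 - 7*8/2 = 41.5 - 28 = 13.5.
       U_Y = n1*n2 - U_X = 42 - 13.5 = 28.5.
Step 4: Ties are present, so use the tie-corrected normal approximation (with continuity correction) for the p-value.
Step 5: p-value = 0.316645; compare to alpha = 0.05. fail to reject H0.

U_X = 13.5, p = 0.316645, fail to reject H0 at alpha = 0.05.


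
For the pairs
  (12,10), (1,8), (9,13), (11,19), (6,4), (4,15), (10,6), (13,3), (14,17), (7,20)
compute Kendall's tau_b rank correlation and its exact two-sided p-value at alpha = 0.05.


Step 1: Enumerate the 45 unordered pairs (i,j) with i<j and classify each by sign(x_j-x_i) * sign(y_j-y_i).
  (1,2):dx=-11,dy=-2->C; (1,3):dx=-3,dy=+3->D; (1,4):dx=-1,dy=+9->D; (1,5):dx=-6,dy=-6->C
  (1,6):dx=-8,dy=+5->D; (1,7):dx=-2,dy=-4->C; (1,8):dx=+1,dy=-7->D; (1,9):dx=+2,dy=+7->C
  (1,10):dx=-5,dy=+10->D; (2,3):dx=+8,dy=+5->C; (2,4):dx=+10,dy=+11->C; (2,5):dx=+5,dy=-4->D
  (2,6):dx=+3,dy=+7->C; (2,7):dx=+9,dy=-2->D; (2,8):dx=+12,dy=-5->D; (2,9):dx=+13,dy=+9->C
  (2,10):dx=+6,dy=+12->C; (3,4):dx=+2,dy=+6->C; (3,5):dx=-3,dy=-9->C; (3,6):dx=-5,dy=+2->D
  (3,7):dx=+1,dy=-7->D; (3,8):dx=+4,dy=-10->D; (3,9):dx=+5,dy=+4->C; (3,10):dx=-2,dy=+7->D
  (4,5):dx=-5,dy=-15->C; (4,6):dx=-7,dy=-4->C; (4,7):dx=-1,dy=-13->C; (4,8):dx=+2,dy=-16->D
  (4,9):dx=+3,dy=-2->D; (4,10):dx=-4,dy=+1->D; (5,6):dx=-2,dy=+11->D; (5,7):dx=+4,dy=+2->C
  (5,8):dx=+7,dy=-1->D; (5,9):dx=+8,dy=+13->C; (5,10):dx=+1,dy=+16->C; (6,7):dx=+6,dy=-9->D
  (6,8):dx=+9,dy=-12->D; (6,9):dx=+10,dy=+2->C; (6,10):dx=+3,dy=+5->C; (7,8):dx=+3,dy=-3->D
  (7,9):dx=+4,dy=+11->C; (7,10):dx=-3,dy=+14->D; (8,9):dx=+1,dy=+14->C; (8,10):dx=-6,dy=+17->D
  (9,10):dx=-7,dy=+3->D
Step 2: C = 22, D = 23, total pairs = 45.
Step 3: tau = (C - D)/(n(n-1)/2) = (22 - 23)/45 = -0.022222.
Step 4: Exact two-sided p-value (enumerate n! = 3628800 permutations of y under H0): p = 1.000000.
Step 5: alpha = 0.05. fail to reject H0.

tau_b = -0.0222 (C=22, D=23), p = 1.000000, fail to reject H0.


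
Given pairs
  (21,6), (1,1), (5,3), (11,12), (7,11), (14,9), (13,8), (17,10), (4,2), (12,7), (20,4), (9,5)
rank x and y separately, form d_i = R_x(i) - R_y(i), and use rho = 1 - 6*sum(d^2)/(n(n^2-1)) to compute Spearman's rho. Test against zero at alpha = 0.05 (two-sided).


Step 1: Rank x and y separately (midranks; no ties here).
rank(x): 21->12, 1->1, 5->3, 11->6, 7->4, 14->9, 13->8, 17->10, 4->2, 12->7, 20->11, 9->5
rank(y): 6->6, 1->1, 3->3, 12->12, 11->11, 9->9, 8->8, 10->10, 2->2, 7->7, 4->4, 5->5
Step 2: d_i = R_x(i) - R_y(i); compute d_i^2.
  (12-6)^2=36, (1-1)^2=0, (3-3)^2=0, (6-12)^2=36, (4-11)^2=49, (9-9)^2=0, (8-8)^2=0, (10-10)^2=0, (2-2)^2=0, (7-7)^2=0, (11-4)^2=49, (5-5)^2=0
sum(d^2) = 170.
Step 3: rho = 1 - 6*170 / (12*(12^2 - 1)) = 1 - 1020/1716 = 0.405594.
Step 4: Under H0, t = rho * sqrt((n-2)/(1-rho^2)) = 1.4032 ~ t(10).
Step 5: Two-sided p-value from the t-distribution with 10 df = 0.190836.
Step 6: alpha = 0.05. fail to reject H0.

rho = 0.4056, p = 0.190836, fail to reject H0 at alpha = 0.05.


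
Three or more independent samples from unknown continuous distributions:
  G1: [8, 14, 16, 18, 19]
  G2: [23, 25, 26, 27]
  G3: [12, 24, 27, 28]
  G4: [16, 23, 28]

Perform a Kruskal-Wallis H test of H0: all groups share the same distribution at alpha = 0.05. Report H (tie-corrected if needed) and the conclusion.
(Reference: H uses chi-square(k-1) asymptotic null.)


Step 1: Combine all N = 16 observations and assign midranks.
sorted (value, group, rank): (8,G1,1), (12,G3,2), (14,G1,3), (16,G1,4.5), (16,G4,4.5), (18,G1,6), (19,G1,7), (23,G2,8.5), (23,G4,8.5), (24,G3,10), (25,G2,11), (26,G2,12), (27,G2,13.5), (27,G3,13.5), (28,G3,15.5), (28,G4,15.5)
Step 2: Sum ranks within each group.
R_1 = 21.5 (n_1 = 5)
R_2 = 45 (n_2 = 4)
R_3 = 41 (n_3 = 4)
R_4 = 28.5 (n_4 = 3)
Step 3: H = 12/(N(N+1)) * sum(R_i^2/n_i) - 3(N+1)
     = 12/(16*17) * (21.5^2/5 + 45^2/4 + 41^2/4 + 28.5^2/3) - 3*17
     = 0.044118 * 1289.7 - 51
     = 5.898529.
Step 4: Ties present; correction factor C = 1 - 24/(16^3 - 16) = 0.994118. Corrected H = 5.898529 / 0.994118 = 5.933432.
Step 5: Under H0, H ~ chi^2(3); p-value = 0.114894.
Step 6: alpha = 0.05. fail to reject H0.

H = 5.9334, df = 3, p = 0.114894, fail to reject H0.


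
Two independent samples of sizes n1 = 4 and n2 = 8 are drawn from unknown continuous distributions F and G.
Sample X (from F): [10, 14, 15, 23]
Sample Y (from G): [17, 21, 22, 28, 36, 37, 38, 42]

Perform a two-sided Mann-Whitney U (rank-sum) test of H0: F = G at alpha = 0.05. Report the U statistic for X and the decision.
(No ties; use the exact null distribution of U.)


Step 1: Combine and sort all 12 observations; assign midranks.
sorted (value, group): (10,X), (14,X), (15,X), (17,Y), (21,Y), (22,Y), (23,X), (28,Y), (36,Y), (37,Y), (38,Y), (42,Y)
ranks: 10->1, 14->2, 15->3, 17->4, 21->5, 22->6, 23->7, 28->8, 36->9, 37->10, 38->11, 42->12
Step 2: Rank sum for X: R1 = 1 + 2 + 3 + 7 = 13.
Step 3: U_X = R1 - n1(n1+1)/2 = 13 - 4*5/2 = 13 - 10 = 3.
       U_Y = n1*n2 - U_X = 32 - 3 = 29.
Step 4: No ties, so the exact null distribution of U (based on enumerating the C(12,4) = 495 equally likely rank assignments) gives the two-sided p-value.
Step 5: p-value = 0.028283; compare to alpha = 0.05. reject H0.

U_X = 3, p = 0.028283, reject H0 at alpha = 0.05.


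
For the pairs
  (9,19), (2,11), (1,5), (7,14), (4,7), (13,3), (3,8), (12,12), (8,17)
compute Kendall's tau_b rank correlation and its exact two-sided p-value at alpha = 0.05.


Step 1: Enumerate the 36 unordered pairs (i,j) with i<j and classify each by sign(x_j-x_i) * sign(y_j-y_i).
  (1,2):dx=-7,dy=-8->C; (1,3):dx=-8,dy=-14->C; (1,4):dx=-2,dy=-5->C; (1,5):dx=-5,dy=-12->C
  (1,6):dx=+4,dy=-16->D; (1,7):dx=-6,dy=-11->C; (1,8):dx=+3,dy=-7->D; (1,9):dx=-1,dy=-2->C
  (2,3):dx=-1,dy=-6->C; (2,4):dx=+5,dy=+3->C; (2,5):dx=+2,dy=-4->D; (2,6):dx=+11,dy=-8->D
  (2,7):dx=+1,dy=-3->D; (2,8):dx=+10,dy=+1->C; (2,9):dx=+6,dy=+6->C; (3,4):dx=+6,dy=+9->C
  (3,5):dx=+3,dy=+2->C; (3,6):dx=+12,dy=-2->D; (3,7):dx=+2,dy=+3->C; (3,8):dx=+11,dy=+7->C
  (3,9):dx=+7,dy=+12->C; (4,5):dx=-3,dy=-7->C; (4,6):dx=+6,dy=-11->D; (4,7):dx=-4,dy=-6->C
  (4,8):dx=+5,dy=-2->D; (4,9):dx=+1,dy=+3->C; (5,6):dx=+9,dy=-4->D; (5,7):dx=-1,dy=+1->D
  (5,8):dx=+8,dy=+5->C; (5,9):dx=+4,dy=+10->C; (6,7):dx=-10,dy=+5->D; (6,8):dx=-1,dy=+9->D
  (6,9):dx=-5,dy=+14->D; (7,8):dx=+9,dy=+4->C; (7,9):dx=+5,dy=+9->C; (8,9):dx=-4,dy=+5->D
Step 2: C = 22, D = 14, total pairs = 36.
Step 3: tau = (C - D)/(n(n-1)/2) = (22 - 14)/36 = 0.222222.
Step 4: Exact two-sided p-value (enumerate n! = 362880 permutations of y under H0): p = 0.476709.
Step 5: alpha = 0.05. fail to reject H0.

tau_b = 0.2222 (C=22, D=14), p = 0.476709, fail to reject H0.


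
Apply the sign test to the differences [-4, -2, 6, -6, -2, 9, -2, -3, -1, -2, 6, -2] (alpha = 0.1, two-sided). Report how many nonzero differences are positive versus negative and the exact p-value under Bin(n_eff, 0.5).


Step 1: Discard zero differences. Original n = 12; n_eff = number of nonzero differences = 12.
Nonzero differences (with sign): -4, -2, +6, -6, -2, +9, -2, -3, -1, -2, +6, -2
Step 2: Count signs: positive = 3, negative = 9.
Step 3: Under H0: P(positive) = 0.5, so the number of positives S ~ Bin(12, 0.5).
Step 4: Two-sided exact p-value = sum of Bin(12,0.5) probabilities at or below the observed probability = 0.145996.
Step 5: alpha = 0.1. fail to reject H0.

n_eff = 12, pos = 3, neg = 9, p = 0.145996, fail to reject H0.


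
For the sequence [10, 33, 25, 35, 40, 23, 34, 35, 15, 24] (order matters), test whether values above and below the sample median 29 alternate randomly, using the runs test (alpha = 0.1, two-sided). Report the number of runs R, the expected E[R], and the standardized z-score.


Step 1: Compute median = 29; label A = above, B = below.
Labels in order: BABAABAABB  (n_A = 5, n_B = 5)
Step 2: Count runs R = 7.
Step 3: Under H0 (random ordering), E[R] = 2*n_A*n_B/(n_A+n_B) + 1 = 2*5*5/10 + 1 = 6.0000.
        Var[R] = 2*n_A*n_B*(2*n_A*n_B - n_A - n_B) / ((n_A+n_B)^2 * (n_A+n_B-1)) = 2000/900 = 2.2222.
        SD[R] = 1.4907.
Step 4: Continuity-corrected z = (R - 0.5 - E[R]) / SD[R] = (7 - 0.5 - 6.0000) / 1.4907 = 0.3354.
Step 5: Two-sided p-value via normal approximation = 2*(1 - Phi(|z|)) = 0.737316.
Step 6: alpha = 0.1. fail to reject H0.

R = 7, z = 0.3354, p = 0.737316, fail to reject H0.


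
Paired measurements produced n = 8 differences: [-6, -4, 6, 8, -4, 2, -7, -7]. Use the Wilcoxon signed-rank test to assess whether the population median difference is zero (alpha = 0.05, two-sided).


Step 1: Drop any zero differences (none here) and take |d_i|.
|d| = [6, 4, 6, 8, 4, 2, 7, 7]
Step 2: Midrank |d_i| (ties get averaged ranks).
ranks: |6|->4.5, |4|->2.5, |6|->4.5, |8|->8, |4|->2.5, |2|->1, |7|->6.5, |7|->6.5
Step 3: Attach original signs; sum ranks with positive sign and with negative sign.
W+ = 4.5 + 8 + 1 = 13.5
W- = 4.5 + 2.5 + 2.5 + 6.5 + 6.5 = 22.5
(Check: W+ + W- = 36 should equal n(n+1)/2 = 36.)
Step 4: Test statistic W = min(W+, W-) = 13.5.
Step 5: Ties in |d|, so use the tie-corrected normal approximation.
        E[W] = n(n+1)/4 = 8*9/4 = 18.
        Tie groups: |d|=4 (t=2), |d|=6 (t=2), |d|=7 (t=2); sum(t^3 - t) = 18.
        Var[W] = n(n+1)(2n+1)/24 - sum(t^3-t)/48 = 1224/24 - 18/48 = 50.625.
        z = (W - E[W]) / sqrt(Var[W]) = (13.5 - 18) / 7.1151 = -0.6325.
        Two-sided p = 2*Phi(z) = 0.527089.
Step 6: alpha = 0.05. fail to reject H0.

W+ = 13.5, W- = 22.5, W = min = 13.5, p = 0.527089, fail to reject H0.


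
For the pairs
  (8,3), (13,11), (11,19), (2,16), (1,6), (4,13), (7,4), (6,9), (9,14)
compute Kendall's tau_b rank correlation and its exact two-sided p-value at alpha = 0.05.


Step 1: Enumerate the 36 unordered pairs (i,j) with i<j and classify each by sign(x_j-x_i) * sign(y_j-y_i).
  (1,2):dx=+5,dy=+8->C; (1,3):dx=+3,dy=+16->C; (1,4):dx=-6,dy=+13->D; (1,5):dx=-7,dy=+3->D
  (1,6):dx=-4,dy=+10->D; (1,7):dx=-1,dy=+1->D; (1,8):dx=-2,dy=+6->D; (1,9):dx=+1,dy=+11->C
  (2,3):dx=-2,dy=+8->D; (2,4):dx=-11,dy=+5->D; (2,5):dx=-12,dy=-5->C; (2,6):dx=-9,dy=+2->D
  (2,7):dx=-6,dy=-7->C; (2,8):dx=-7,dy=-2->C; (2,9):dx=-4,dy=+3->D; (3,4):dx=-9,dy=-3->C
  (3,5):dx=-10,dy=-13->C; (3,6):dx=-7,dy=-6->C; (3,7):dx=-4,dy=-15->C; (3,8):dx=-5,dy=-10->C
  (3,9):dx=-2,dy=-5->C; (4,5):dx=-1,dy=-10->C; (4,6):dx=+2,dy=-3->D; (4,7):dx=+5,dy=-12->D
  (4,8):dx=+4,dy=-7->D; (4,9):dx=+7,dy=-2->D; (5,6):dx=+3,dy=+7->C; (5,7):dx=+6,dy=-2->D
  (5,8):dx=+5,dy=+3->C; (5,9):dx=+8,dy=+8->C; (6,7):dx=+3,dy=-9->D; (6,8):dx=+2,dy=-4->D
  (6,9):dx=+5,dy=+1->C; (7,8):dx=-1,dy=+5->D; (7,9):dx=+2,dy=+10->C; (8,9):dx=+3,dy=+5->C
Step 2: C = 19, D = 17, total pairs = 36.
Step 3: tau = (C - D)/(n(n-1)/2) = (19 - 17)/36 = 0.055556.
Step 4: Exact two-sided p-value (enumerate n! = 362880 permutations of y under H0): p = 0.919455.
Step 5: alpha = 0.05. fail to reject H0.

tau_b = 0.0556 (C=19, D=17), p = 0.919455, fail to reject H0.


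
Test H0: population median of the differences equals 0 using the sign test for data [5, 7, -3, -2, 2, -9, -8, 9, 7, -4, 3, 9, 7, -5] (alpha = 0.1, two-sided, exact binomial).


Step 1: Discard zero differences. Original n = 14; n_eff = number of nonzero differences = 14.
Nonzero differences (with sign): +5, +7, -3, -2, +2, -9, -8, +9, +7, -4, +3, +9, +7, -5
Step 2: Count signs: positive = 8, negative = 6.
Step 3: Under H0: P(positive) = 0.5, so the number of positives S ~ Bin(14, 0.5).
Step 4: Two-sided exact p-value = sum of Bin(14,0.5) probabilities at or below the observed probability = 0.790527.
Step 5: alpha = 0.1. fail to reject H0.

n_eff = 14, pos = 8, neg = 6, p = 0.790527, fail to reject H0.


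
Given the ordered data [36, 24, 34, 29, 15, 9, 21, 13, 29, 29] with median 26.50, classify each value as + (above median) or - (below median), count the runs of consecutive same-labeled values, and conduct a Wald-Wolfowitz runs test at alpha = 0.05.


Step 1: Compute median = 26.50; label A = above, B = below.
Labels in order: ABAABBBBAA  (n_A = 5, n_B = 5)
Step 2: Count runs R = 5.
Step 3: Under H0 (random ordering), E[R] = 2*n_A*n_B/(n_A+n_B) + 1 = 2*5*5/10 + 1 = 6.0000.
        Var[R] = 2*n_A*n_B*(2*n_A*n_B - n_A - n_B) / ((n_A+n_B)^2 * (n_A+n_B-1)) = 2000/900 = 2.2222.
        SD[R] = 1.4907.
Step 4: Continuity-corrected z = (R + 0.5 - E[R]) / SD[R] = (5 + 0.5 - 6.0000) / 1.4907 = -0.3354.
Step 5: Two-sided p-value via normal approximation = 2*(1 - Phi(|z|)) = 0.737316.
Step 6: alpha = 0.05. fail to reject H0.

R = 5, z = -0.3354, p = 0.737316, fail to reject H0.


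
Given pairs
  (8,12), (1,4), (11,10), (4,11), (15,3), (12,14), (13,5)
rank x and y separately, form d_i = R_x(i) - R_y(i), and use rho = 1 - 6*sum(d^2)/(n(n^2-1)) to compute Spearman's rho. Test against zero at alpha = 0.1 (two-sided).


Step 1: Rank x and y separately (midranks; no ties here).
rank(x): 8->3, 1->1, 11->4, 4->2, 15->7, 12->5, 13->6
rank(y): 12->6, 4->2, 10->4, 11->5, 3->1, 14->7, 5->3
Step 2: d_i = R_x(i) - R_y(i); compute d_i^2.
  (3-6)^2=9, (1-2)^2=1, (4-4)^2=0, (2-5)^2=9, (7-1)^2=36, (5-7)^2=4, (6-3)^2=9
sum(d^2) = 68.
Step 3: rho = 1 - 6*68 / (7*(7^2 - 1)) = 1 - 408/336 = -0.214286.
Step 4: Under H0, t = rho * sqrt((n-2)/(1-rho^2)) = -0.4906 ~ t(5).
Step 5: Two-sided p-value from the t-distribution with 5 df = 0.644512.
Step 6: alpha = 0.1. fail to reject H0.

rho = -0.2143, p = 0.644512, fail to reject H0 at alpha = 0.1.


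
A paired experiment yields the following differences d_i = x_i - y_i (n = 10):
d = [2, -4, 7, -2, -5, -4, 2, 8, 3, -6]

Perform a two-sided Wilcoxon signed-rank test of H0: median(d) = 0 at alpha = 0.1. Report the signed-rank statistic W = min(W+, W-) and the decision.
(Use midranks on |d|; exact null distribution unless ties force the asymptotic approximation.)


Step 1: Drop any zero differences (none here) and take |d_i|.
|d| = [2, 4, 7, 2, 5, 4, 2, 8, 3, 6]
Step 2: Midrank |d_i| (ties get averaged ranks).
ranks: |2|->2, |4|->5.5, |7|->9, |2|->2, |5|->7, |4|->5.5, |2|->2, |8|->10, |3|->4, |6|->8
Step 3: Attach original signs; sum ranks with positive sign and with negative sign.
W+ = 2 + 9 + 2 + 10 + 4 = 27
W- = 5.5 + 2 + 7 + 5.5 + 8 = 28
(Check: W+ + W- = 55 should equal n(n+1)/2 = 55.)
Step 4: Test statistic W = min(W+, W-) = 27.
Step 5: Ties in |d|, so use the tie-corrected normal approximation.
        E[W] = n(n+1)/4 = 10*11/4 = 27.5.
        Tie groups: |d|=2 (t=3), |d|=4 (t=2); sum(t^3 - t) = 30.
        Var[W] = n(n+1)(2n+1)/24 - sum(t^3-t)/48 = 2310/24 - 30/48 = 95.625.
        z = (W - E[W]) / sqrt(Var[W]) = (27 - 27.5) / 9.7788 = -0.0511.
        Two-sided p = 2*Phi(z) = 0.959221.
Step 6: alpha = 0.1. fail to reject H0.

W+ = 27, W- = 28, W = min = 27, p = 0.959221, fail to reject H0.


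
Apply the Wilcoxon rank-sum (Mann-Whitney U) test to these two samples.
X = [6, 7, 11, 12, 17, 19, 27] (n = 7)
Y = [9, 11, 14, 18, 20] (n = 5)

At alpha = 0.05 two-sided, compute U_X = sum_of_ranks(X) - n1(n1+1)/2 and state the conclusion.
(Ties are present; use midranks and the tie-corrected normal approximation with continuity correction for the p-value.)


Step 1: Combine and sort all 12 observations; assign midranks.
sorted (value, group): (6,X), (7,X), (9,Y), (11,X), (11,Y), (12,X), (14,Y), (17,X), (18,Y), (19,X), (20,Y), (27,X)
ranks: 6->1, 7->2, 9->3, 11->4.5, 11->4.5, 12->6, 14->7, 17->8, 18->9, 19->10, 20->11, 27->12
Step 2: Rank sum for X: R1 = 1 + 2 + 4.5 + 6 + 8 + 10 + 12 = 43.5.
Step 3: U_X = R1 - n1(n1+1)/2 = 43.5 - 7*8/2 = 43.5 - 28 = 15.5.
       U_Y = n1*n2 - U_X = 35 - 15.5 = 19.5.
Step 4: Ties are present, so use the tie-corrected normal approximation (with continuity correction) for the p-value.
Step 5: p-value = 0.807210; compare to alpha = 0.05. fail to reject H0.

U_X = 15.5, p = 0.807210, fail to reject H0 at alpha = 0.05.


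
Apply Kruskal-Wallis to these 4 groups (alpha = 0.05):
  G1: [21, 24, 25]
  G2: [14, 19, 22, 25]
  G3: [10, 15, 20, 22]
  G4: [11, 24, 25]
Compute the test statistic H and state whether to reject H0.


Step 1: Combine all N = 14 observations and assign midranks.
sorted (value, group, rank): (10,G3,1), (11,G4,2), (14,G2,3), (15,G3,4), (19,G2,5), (20,G3,6), (21,G1,7), (22,G2,8.5), (22,G3,8.5), (24,G1,10.5), (24,G4,10.5), (25,G1,13), (25,G2,13), (25,G4,13)
Step 2: Sum ranks within each group.
R_1 = 30.5 (n_1 = 3)
R_2 = 29.5 (n_2 = 4)
R_3 = 19.5 (n_3 = 4)
R_4 = 25.5 (n_4 = 3)
Step 3: H = 12/(N(N+1)) * sum(R_i^2/n_i) - 3(N+1)
     = 12/(14*15) * (30.5^2/3 + 29.5^2/4 + 19.5^2/4 + 25.5^2/3) - 3*15
     = 0.057143 * 839.458 - 45
     = 2.969048.
Step 4: Ties present; correction factor C = 1 - 36/(14^3 - 14) = 0.986813. Corrected H = 2.969048 / 0.986813 = 3.008723.
Step 5: Under H0, H ~ chi^2(3); p-value = 0.390282.
Step 6: alpha = 0.05. fail to reject H0.

H = 3.0087, df = 3, p = 0.390282, fail to reject H0.


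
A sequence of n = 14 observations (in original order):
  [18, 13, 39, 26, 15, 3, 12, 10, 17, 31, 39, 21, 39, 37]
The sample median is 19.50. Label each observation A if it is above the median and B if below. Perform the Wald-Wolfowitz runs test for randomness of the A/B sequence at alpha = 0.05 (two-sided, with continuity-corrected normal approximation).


Step 1: Compute median = 19.50; label A = above, B = below.
Labels in order: BBAABBBBBAAAAA  (n_A = 7, n_B = 7)
Step 2: Count runs R = 4.
Step 3: Under H0 (random ordering), E[R] = 2*n_A*n_B/(n_A+n_B) + 1 = 2*7*7/14 + 1 = 8.0000.
        Var[R] = 2*n_A*n_B*(2*n_A*n_B - n_A - n_B) / ((n_A+n_B)^2 * (n_A+n_B-1)) = 8232/2548 = 3.2308.
        SD[R] = 1.7974.
Step 4: Continuity-corrected z = (R + 0.5 - E[R]) / SD[R] = (4 + 0.5 - 8.0000) / 1.7974 = -1.9472.
Step 5: Two-sided p-value via normal approximation = 2*(1 - Phi(|z|)) = 0.051508.
Step 6: alpha = 0.05. fail to reject H0.

R = 4, z = -1.9472, p = 0.051508, fail to reject H0.
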